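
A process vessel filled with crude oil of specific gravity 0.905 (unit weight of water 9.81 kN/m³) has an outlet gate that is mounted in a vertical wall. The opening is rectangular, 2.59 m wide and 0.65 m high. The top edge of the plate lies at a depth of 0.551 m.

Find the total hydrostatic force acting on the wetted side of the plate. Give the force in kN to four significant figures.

γ = 0.905 × 9.81 = 8.87805 kN/m³.
The centroid lies 0.65/2 = 0.325 m below the top edge, so the centroid depth is h_c = 0.551 + 0.325 = 0.876 m.
A = 2.59 × 0.65 = 1.6835 m².
Resultant F = γ·h_c·A = 8.87805 × 0.876 × 1.6835 = 13.0929 kN.

F ≈ 13.09 kN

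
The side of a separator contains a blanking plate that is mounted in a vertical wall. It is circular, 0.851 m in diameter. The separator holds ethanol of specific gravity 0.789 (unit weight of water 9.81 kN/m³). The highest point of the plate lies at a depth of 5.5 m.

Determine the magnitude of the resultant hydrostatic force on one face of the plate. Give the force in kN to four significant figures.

γ = 0.789 × 9.81 = 7.74009 kN/m³.
The centroid is at the centre, 0.4255 m below the top of the plate, so the centroid depth is h_c = 5.5 + 0.4255 = 5.9255 m.
A = π(0.4255)² = 0.568786 m².
Resultant F = γ·h_c·A = 7.74009 × 5.9255 × 0.568786 = 26.0867 kN.

F ≈ 26.09 kN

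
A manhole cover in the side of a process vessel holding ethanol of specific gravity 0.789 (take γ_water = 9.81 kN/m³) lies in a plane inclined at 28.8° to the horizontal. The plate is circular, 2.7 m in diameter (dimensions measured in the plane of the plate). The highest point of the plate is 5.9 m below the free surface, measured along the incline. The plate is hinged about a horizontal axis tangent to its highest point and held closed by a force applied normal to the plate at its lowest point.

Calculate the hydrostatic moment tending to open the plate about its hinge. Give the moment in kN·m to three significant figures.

γ = 0.789 × 9.81 = 7.74009 kN/m³.
Let θ = 28.8° be the plate's angle to the horizontal; measure y along the incline from where the plane meets the free surface. Vertical depth h = y·sinθ with sinθ = 0.481754.
The centroid is at the centre, 1.35 m below the top of the plate, so y_c = 5.9 + 1.35 = 7.25 m and h_c = 7.25 × 0.481754 = 3.49272 m.
A = π(1.35)² = 5.72555 m².
Resultant F = γ·h_c·A = 7.74009 × 3.49272 × 5.72555 = 154.784 kN.
I_c = πr⁴/4 = π × 1.35⁴/4 = 2.6087 m⁴.
Centre of pressure: y_p = y_c + I_c/(y_c·A) = 7.25 + 2.6087/(7.25 × 5.72555) = 7.25 + 0.0628447 = 7.31284 m along the plane.
The resultant acts 1.35 + 0.0628447 = 1.41284 m (along the plate) below the hinge at the top edge, so the moment about the hinge is M = F × 1.41284 = 154.784 × 1.41284 = 218.685 kN·m.

M ≈ 219 kN·m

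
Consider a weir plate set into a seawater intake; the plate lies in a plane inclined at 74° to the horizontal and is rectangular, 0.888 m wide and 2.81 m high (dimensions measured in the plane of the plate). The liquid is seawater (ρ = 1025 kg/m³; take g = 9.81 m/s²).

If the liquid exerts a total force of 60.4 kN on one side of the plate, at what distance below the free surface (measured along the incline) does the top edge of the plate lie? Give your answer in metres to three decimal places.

y_top ≈ 1.099 m

γ = ρg = 1025 × 9.81 / 1000 = 10.05525 kN/m³.
A = 0.888 × 2.81 = 2.49528 m².
From F = γ·h_c·A, the centroid depth is h_c = 60.4/(10.05525 × 2.49528) = 2.40727 m.
Let θ = 74° be the plate's angle to the horizontal; measure y along the incline from where the plane meets the free surface. Vertical depth h = y·sinθ with sinθ = 0.961262.
Along the incline, y_c = h_c/sinθ = 2.40727/0.961262 = 2.50428 m.
The centroid lies 2.81/2 = 1.405 m below the top edge, so the top edge sits at y_top = 2.50428 − 1.405 = 1.09928 m along the incline.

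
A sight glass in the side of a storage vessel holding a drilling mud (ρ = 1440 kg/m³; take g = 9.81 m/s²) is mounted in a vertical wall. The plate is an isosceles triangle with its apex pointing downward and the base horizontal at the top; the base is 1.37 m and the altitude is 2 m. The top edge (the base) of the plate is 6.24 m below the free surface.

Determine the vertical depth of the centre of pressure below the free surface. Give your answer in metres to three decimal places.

h_p = 6.939 m

γ = ρg = 1440 × 9.81 / 1000 = 14.1264 kN/m³.
With the apex down, the centroid sits h/3 = 2/3 = 0.666667 m below the base (the top edge), so the centroid depth is h_c = 6.24 + 0.666667 = 6.90667 m.
A = ½ × 1.37 × 2 = 1.37 m².
Resultant F = γ·h_c·A = 14.1264 × 6.90667 × 1.37 = 133.666 kN.
I_c = b·h³/36 = 1.37 × 2³/36 = 0.304444 m⁴.
Centre of pressure: y_p = y_c + I_c/(y_c·A) = 6.90667 + 0.304444/(6.90667 × 1.37) = 6.90667 + 0.032175 = 6.93884 m along the plane.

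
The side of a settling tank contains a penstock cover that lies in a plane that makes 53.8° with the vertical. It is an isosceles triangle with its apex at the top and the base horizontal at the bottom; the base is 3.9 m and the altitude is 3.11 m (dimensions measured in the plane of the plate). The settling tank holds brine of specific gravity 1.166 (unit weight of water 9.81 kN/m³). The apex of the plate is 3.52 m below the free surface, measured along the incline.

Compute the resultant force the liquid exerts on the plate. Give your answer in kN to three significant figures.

γ = 1.166 × 9.81 = 11.43846 kN/m³.
The plate makes 53.8° with the vertical, i.e. θ = 90° − 53.8° = 36.2° to the horizontal. Measuring y along the incline from the free-surface line, vertical depth h = y·sinθ with sinθ = 0.590606.
With the apex up, the centroid sits 2h/3 = 2 × 3.11/3 = 2.07333 m below the apex, so y_c = 3.52 + 2.07333 = 5.59333 m and h_c = 5.59333 × 0.590606 = 3.30345 m.
A = ½ × 3.9 × 3.11 = 6.0645 m².
Resultant F = γ·h_c·A = 11.43846 × 3.30345 × 6.0645 = 229.156 kN.

F ≈ 229 kN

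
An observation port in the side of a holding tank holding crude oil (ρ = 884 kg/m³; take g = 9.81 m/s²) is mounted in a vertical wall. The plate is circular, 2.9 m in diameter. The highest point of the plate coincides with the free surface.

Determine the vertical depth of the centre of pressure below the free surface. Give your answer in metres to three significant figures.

γ = ρg = 884 × 9.81 / 1000 = 8.67204 kN/m³.
The centroid is at the centre, 1.45 m below the top of the plate, so the centroid depth is h_c = 1.45 m.
A = π(1.45)² = 6.6052 m².
Resultant F = γ·h_c·A = 8.67204 × 1.45 × 6.6052 = 83.0568 kN.
I_c = πr⁴/4 = π × 1.45⁴/4 = 3.47186 m⁴.
Centre of pressure: y_p = y_c + I_c/(y_c·A) = 1.45 + 3.47186/(1.45 × 6.6052) = 1.45 + 0.3625 = 1.8125 m along the plane.

h_p = 1.81 m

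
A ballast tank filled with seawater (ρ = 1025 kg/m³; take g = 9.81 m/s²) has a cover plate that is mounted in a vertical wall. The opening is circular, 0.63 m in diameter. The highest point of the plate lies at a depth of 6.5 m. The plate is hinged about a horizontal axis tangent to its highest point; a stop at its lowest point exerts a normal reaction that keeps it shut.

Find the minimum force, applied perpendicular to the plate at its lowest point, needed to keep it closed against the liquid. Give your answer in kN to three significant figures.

γ = ρg = 1025 × 9.81 / 1000 = 10.05525 kN/m³.
The centroid is at the centre, 0.315 m below the top of the plate, so the centroid depth is h_c = 6.5 + 0.315 = 6.815 m.
A = π(0.315)² = 0.311725 m².
Resultant F = γ·h_c·A = 10.05525 × 6.815 × 0.311725 = 21.3614 kN.
I_c = πr⁴/4 = π × 0.315⁴/4 = 0.00773272 m⁴.
Centre of pressure: y_p = y_c + I_c/(y_c·A) = 6.815 + 0.00773272/(6.815 × 0.311725) = 6.815 + 0.00363994 = 6.81864 m along the plane.
The resultant acts 0.315 + 0.00363994 = 0.31864 m (along the plate) below the hinge at the top edge, so the moment about the hinge is M = F × 0.31864 = 21.3614 × 0.31864 = 6.8066 kN·m.
A normal force at the bottom, 0.63 m from the hinge, must supply this moment: P = 6.8066/0.63 = 10.8041 kN.

P ≈ 10.8 kN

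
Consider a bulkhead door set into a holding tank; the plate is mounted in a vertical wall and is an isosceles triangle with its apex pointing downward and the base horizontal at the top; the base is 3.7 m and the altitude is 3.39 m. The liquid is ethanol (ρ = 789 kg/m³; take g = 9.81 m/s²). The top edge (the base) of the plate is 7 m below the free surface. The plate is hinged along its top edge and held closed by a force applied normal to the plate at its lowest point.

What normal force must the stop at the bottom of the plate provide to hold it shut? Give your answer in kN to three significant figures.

γ = ρg = 789 × 9.81 / 1000 = 7.74009 kN/m³.
With the apex down, the centroid sits h/3 = 3.39/3 = 1.13 m below the base (the top edge), so the centroid depth is h_c = 7 + 1.13 = 8.13 m.
A = ½ × 3.7 × 3.39 = 6.2715 m².
Resultant F = γ·h_c·A = 7.74009 × 8.13 × 6.2715 = 394.646 kN.
I_c = b·h³/36 = 3.7 × 3.39³/36 = 4.00404 m⁴.
Centre of pressure: y_p = y_c + I_c/(y_c·A) = 8.13 + 4.00404/(8.13 × 6.2715) = 8.13 + 0.0785302 = 8.20853 m along the plane.
The resultant acts 1.13 + 0.0785302 = 1.20853 m (along the plate) below the hinge at the top edge, so the moment about the hinge is M = F × 1.20853 = 394.646 × 1.20853 = 476.942 kN·m.
A normal force at the bottom, 3.39 m from the hinge, must supply this moment: P = 476.942/3.39 = 140.691 kN.

P ≈ 141 kN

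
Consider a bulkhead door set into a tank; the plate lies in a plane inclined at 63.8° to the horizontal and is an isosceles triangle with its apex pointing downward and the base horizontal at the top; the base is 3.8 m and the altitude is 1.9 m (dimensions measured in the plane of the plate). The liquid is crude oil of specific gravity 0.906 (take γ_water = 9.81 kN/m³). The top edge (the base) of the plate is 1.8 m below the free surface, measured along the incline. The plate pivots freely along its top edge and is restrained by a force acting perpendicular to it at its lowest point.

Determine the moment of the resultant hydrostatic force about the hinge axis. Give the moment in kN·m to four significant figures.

M ≈ 50.14 kN·m

γ = 0.906 × 9.81 = 8.88786 kN/m³.
Let θ = 63.8° be the plate's angle to the horizontal; measure y along the incline from where the plane meets the free surface. Vertical depth h = y·sinθ with sinθ = 0.897258.
With the apex down, the centroid sits h/3 = 1.9/3 = 0.633333 m below the base (the top edge), so y_c = 1.8 + 0.633333 = 2.43333 m and h_c = 2.43333 × 0.897258 = 2.18332 m.
A = ½ × 3.8 × 1.9 = 3.61 m².
Resultant F = γ·h_c·A = 8.88786 × 2.18332 × 3.61 = 70.0522 kN.
I_c = b·h³/36 = 3.8 × 1.9³/36 = 0.724006 m⁴.
Centre of pressure: y_p = y_c + I_c/(y_c·A) = 2.43333 + 0.724006/(2.43333 × 3.61) = 2.43333 + 0.0824203 = 2.51575 m along the plane.
The resultant acts 0.633333 + 0.0824203 = 0.715753 m (along the plate) below the hinge at the top edge, so the moment about the hinge is M = F × 0.715753 = 70.0522 × 0.715753 = 50.1401 kN·m.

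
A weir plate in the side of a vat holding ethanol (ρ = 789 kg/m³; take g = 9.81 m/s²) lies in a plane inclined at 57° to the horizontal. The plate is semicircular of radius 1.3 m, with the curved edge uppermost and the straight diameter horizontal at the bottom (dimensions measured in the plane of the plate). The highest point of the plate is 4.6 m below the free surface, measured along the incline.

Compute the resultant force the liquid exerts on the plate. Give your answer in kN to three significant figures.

γ = ρg = 789 × 9.81 / 1000 = 7.74009 kN/m³.
Let θ = 57° be the plate's angle to the horizontal; measure y along the incline from where the plane meets the free surface. Vertical depth h = y·sinθ with sinθ = 0.838671.
The centroid lies 4r/(3π) = 0.551737 m above the diameter, so r − 4r/(3π) = 1.3 − 0.551737 = 0.748263 m below the topmost point, so y_c = 4.6 + 0.748263 = 5.34826 m and h_c = 5.34826 × 0.838671 = 4.48543 m.
A = πr²/2 = π × 1.3²/2 = 2.65465 m².
Resultant F = γ·h_c·A = 7.74009 × 4.48543 × 2.65465 = 92.1632 kN.

F ≈ 92.2 kN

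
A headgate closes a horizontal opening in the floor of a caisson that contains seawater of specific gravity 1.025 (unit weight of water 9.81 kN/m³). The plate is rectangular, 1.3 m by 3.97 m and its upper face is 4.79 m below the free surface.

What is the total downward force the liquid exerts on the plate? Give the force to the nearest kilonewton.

γ = 1.025 × 9.81 = 10.05525 kN/m³.
The plate is horizontal, so pressure is uniform at p = γ·h = 10.05525 × 4.79 = 48.1646 kN/m².
A = 1.3 × 3.97 = 5.161 m².
F = p·A = 48.1646 × 5.161 = 248.578 kN.

F ≈ 249 kN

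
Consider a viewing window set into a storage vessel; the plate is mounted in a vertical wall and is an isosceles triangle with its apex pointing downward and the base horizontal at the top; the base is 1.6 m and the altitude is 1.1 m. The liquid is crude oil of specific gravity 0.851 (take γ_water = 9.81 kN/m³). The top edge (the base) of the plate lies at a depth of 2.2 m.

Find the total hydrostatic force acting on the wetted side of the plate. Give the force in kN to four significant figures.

F ≈ 18.86 kN

γ = 0.851 × 9.81 = 8.34831 kN/m³.
With the apex down, the centroid sits h/3 = 1.1/3 = 0.366667 m below the base (the top edge), so the centroid depth is h_c = 2.2 + 0.366667 = 2.56667 m.
A = ½ × 1.6 × 1.1 = 0.88 m².
Resultant F = γ·h_c·A = 8.34831 × 2.56667 × 0.88 = 18.8561 kN.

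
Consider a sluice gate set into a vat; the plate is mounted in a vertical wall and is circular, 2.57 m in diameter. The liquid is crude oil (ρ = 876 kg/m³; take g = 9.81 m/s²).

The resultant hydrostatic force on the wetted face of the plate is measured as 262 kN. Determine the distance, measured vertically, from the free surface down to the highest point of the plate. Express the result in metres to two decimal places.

d_top ≈ 4.59 m

γ = ρg = 876 × 9.81 / 1000 = 8.59356 kN/m³.
A = π(1.285)² = 5.18748 m².
From F = γ·h_c·A, the centroid depth is h_c = 262/(8.59356 × 5.18748) = 5.87722 m.
The centroid is at the centre, 1.285 m below the top of the plate, so the highest point sits at h_top = 5.87722 − 1.285 = 4.59222 m below the surface.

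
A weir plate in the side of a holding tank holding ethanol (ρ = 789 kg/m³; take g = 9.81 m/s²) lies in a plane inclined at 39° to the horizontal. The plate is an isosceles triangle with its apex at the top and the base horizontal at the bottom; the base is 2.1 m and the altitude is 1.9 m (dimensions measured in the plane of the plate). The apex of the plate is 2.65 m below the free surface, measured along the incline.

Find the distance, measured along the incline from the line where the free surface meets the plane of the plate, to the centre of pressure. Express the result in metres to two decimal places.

γ = ρg = 789 × 9.81 / 1000 = 7.74009 kN/m³.
Let θ = 39° be the plate's angle to the horizontal; measure y along the incline from where the plane meets the free surface. Vertical depth h = y·sinθ with sinθ = 0.629320.
With the apex up, the centroid sits 2h/3 = 2 × 1.9/3 = 1.26667 m below the apex, so y_c = 2.65 + 1.26667 = 3.91667 m and h_c = 3.91667 × 0.629320 = 2.46484 m.
A = ½ × 2.1 × 1.9 = 1.995 m².
Resultant F = γ·h_c·A = 7.74009 × 2.46484 × 1.995 = 38.0608 kN.
I_c = b·h³/36 = 2.1 × 1.9³/36 = 0.400108 m⁴.
Centre of pressure: y_p = y_c + I_c/(y_c·A) = 3.91667 + 0.400108/(3.91667 × 1.995) = 3.91667 + 0.0512056 = 3.96788 m along the plane.

y_p = 3.97 m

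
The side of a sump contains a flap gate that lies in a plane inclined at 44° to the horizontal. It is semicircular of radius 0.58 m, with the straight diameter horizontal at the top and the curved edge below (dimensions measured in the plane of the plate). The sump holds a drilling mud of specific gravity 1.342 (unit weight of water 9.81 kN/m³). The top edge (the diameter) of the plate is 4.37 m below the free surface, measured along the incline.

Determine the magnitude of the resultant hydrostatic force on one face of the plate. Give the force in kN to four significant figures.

γ = 1.342 × 9.81 = 13.16502 kN/m³.
Let θ = 44° be the plate's angle to the horizontal; measure y along the incline from where the plane meets the free surface. Vertical depth h = y·sinθ with sinθ = 0.694658.
The centroid of a semicircle lies 4r/(3π) = 0.24616 m from the diameter, here below the top edge, so y_c = 4.37 + 0.24616 = 4.61616 m and h_c = 4.61616 × 0.694658 = 3.20665 m.
A = πr²/2 = π × 0.58²/2 = 0.528416 m².
Resultant F = γ·h_c·A = 13.16502 × 3.20665 × 0.528416 = 22.3074 kN.

F ≈ 22.31 kN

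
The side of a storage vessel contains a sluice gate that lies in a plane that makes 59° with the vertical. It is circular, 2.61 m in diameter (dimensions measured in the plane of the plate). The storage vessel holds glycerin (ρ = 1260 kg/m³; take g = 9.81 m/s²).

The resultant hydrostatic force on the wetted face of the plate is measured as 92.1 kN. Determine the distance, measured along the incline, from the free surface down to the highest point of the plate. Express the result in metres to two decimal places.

γ = ρg = 1260 × 9.81 / 1000 = 12.3606 kN/m³.
A = π(1.305)² = 5.35021 m².
From F = γ·h_c·A, the centroid depth is h_c = 92.1/(12.3606 × 5.35021) = 1.39267 m.
The plate makes 59° with the vertical, i.e. θ = 90° − 59° = 31° to the horizontal. Measuring y along the incline from the free-surface line, vertical depth h = y·sinθ with sinθ = 0.515038.
Along the incline, y_c = h_c/sinθ = 1.39267/0.515038 = 2.70401 m.
The centroid is at the centre, 1.305 m below the top of the plate, so the highest point sits at y_top = 2.70401 − 1.305 = 1.39901 m along the incline.

y_top ≈ 1.40 m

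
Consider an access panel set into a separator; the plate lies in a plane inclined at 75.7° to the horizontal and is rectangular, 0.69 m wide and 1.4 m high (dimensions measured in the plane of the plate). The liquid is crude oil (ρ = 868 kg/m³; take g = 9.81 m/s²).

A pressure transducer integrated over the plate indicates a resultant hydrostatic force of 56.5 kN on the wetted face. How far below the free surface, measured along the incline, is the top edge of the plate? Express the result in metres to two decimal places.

γ = ρg = 868 × 9.81 / 1000 = 8.51508 kN/m³.
A = 0.69 × 1.4 = 0.966 m².
From F = γ·h_c·A, the centroid depth is h_c = 56.5/(8.51508 × 0.966) = 6.86883 m.
Let θ = 75.7° be the plate's angle to the horizontal; measure y along the incline from where the plane meets the free surface. Vertical depth h = y·sinθ with sinθ = 0.969016.
Along the incline, y_c = h_c/sinθ = 6.86883/0.969016 = 7.08846 m.
The centroid lies 1.4/2 = 0.7 m below the top edge, so the top edge sits at y_top = 7.08846 − 0.7 = 6.38846 m along the incline.

y_top ≈ 6.39 m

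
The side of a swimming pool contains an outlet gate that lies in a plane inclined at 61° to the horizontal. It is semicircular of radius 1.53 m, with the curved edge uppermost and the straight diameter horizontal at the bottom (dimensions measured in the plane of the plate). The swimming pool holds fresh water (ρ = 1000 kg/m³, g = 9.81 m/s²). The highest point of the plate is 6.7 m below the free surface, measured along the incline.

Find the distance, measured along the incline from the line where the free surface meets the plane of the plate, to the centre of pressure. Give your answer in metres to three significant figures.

y_p = 7.60 m

γ = ρg = 1000 × 9.81 = 9810 N/m³ = 9.81 kN/m³.
Let θ = 61° be the plate's angle to the horizontal; measure y along the incline from where the plane meets the free surface. Vertical depth h = y·sinθ with sinθ = 0.874620.
The centroid lies 4r/(3π) = 0.649352 m above the diameter, so r − 4r/(3π) = 1.53 − 0.649352 = 0.880648 m below the topmost point, so y_c = 6.7 + 0.880648 = 7.58065 m and h_c = 7.58065 × 0.874620 = 6.63019 m.
A = πr²/2 = π × 1.53²/2 = 3.67708 m².
Resultant F = γ·h_c·A = 9.81 × 6.63019 × 3.67708 = 239.165 kN.
I_c = (π/8 − 8/(9π))·r⁴ = 0.109757 × 1.53⁴ = 0.601448 m⁴.
Centre of pressure: y_p = y_c + I_c/(y_c·A) = 7.58065 + 0.601448/(7.58065 × 3.67708) = 7.58065 + 0.0215769 = 7.60223 m along the plane.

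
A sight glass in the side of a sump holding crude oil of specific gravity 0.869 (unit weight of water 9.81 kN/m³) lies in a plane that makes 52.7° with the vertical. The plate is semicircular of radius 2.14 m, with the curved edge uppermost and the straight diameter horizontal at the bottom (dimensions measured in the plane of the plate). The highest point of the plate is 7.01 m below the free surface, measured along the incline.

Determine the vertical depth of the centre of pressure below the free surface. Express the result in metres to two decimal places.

γ = 0.869 × 9.81 = 8.52489 kN/m³.
The plate makes 52.7° with the vertical, i.e. θ = 90° − 52.7° = 37.3° to the horizontal. Measuring y along the incline from the free-surface line, vertical depth h = y·sinθ with sinθ = 0.605988.
The centroid lies 4r/(3π) = 0.908244 m above the diameter, so r − 4r/(3π) = 2.14 − 0.908244 = 1.23176 m below the topmost point, so y_c = 7.01 + 1.23176 = 8.24176 m and h_c = 8.24176 × 0.605988 = 4.99441 m.
A = πr²/2 = π × 2.14²/2 = 7.19362 m².
Resultant F = γ·h_c·A = 8.52489 × 4.99441 × 7.19362 = 306.281 kN.
I_c = (π/8 − 8/(9π))·r⁴ = 0.109757 × 2.14⁴ = 2.3019 m⁴.
Centre of pressure: y_p = y_c + I_c/(y_c·A) = 8.24176 + 2.3019/(8.24176 × 7.19362) = 8.24176 + 0.0388257 = 8.28059 m along the plane.
Vertically, h_p = y_p·sinθ = 8.28059 × 0.605988 = 5.01794 m.

h_p = 5.02 m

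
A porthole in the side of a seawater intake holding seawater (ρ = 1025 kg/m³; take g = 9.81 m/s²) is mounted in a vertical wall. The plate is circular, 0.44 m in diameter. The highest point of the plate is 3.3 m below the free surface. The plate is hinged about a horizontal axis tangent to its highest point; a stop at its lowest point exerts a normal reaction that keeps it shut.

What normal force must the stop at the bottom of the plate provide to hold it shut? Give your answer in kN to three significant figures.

P ≈ 2.73 kN

γ = ρg = 1025 × 9.81 / 1000 = 10.05525 kN/m³.
The centroid is at the centre, 0.22 m below the top of the plate, so the centroid depth is h_c = 3.3 + 0.22 = 3.52 m.
A = π(0.22)² = 0.152053 m².
Resultant F = γ·h_c·A = 10.05525 × 3.52 × 0.152053 = 5.38184 kN.
I_c = πr⁴/4 = π × 0.22⁴/4 = 0.00183984 m⁴.
Centre of pressure: y_p = y_c + I_c/(y_c·A) = 3.52 + 0.00183984/(3.52 × 0.152053) = 3.52 + 0.0034375 = 3.52344 m along the plane.
The resultant acts 0.22 + 0.0034375 = 0.223438 m (along the plate) below the hinge at the top edge, so the moment about the hinge is M = F × 0.223438 = 5.38184 × 0.223438 = 1.20251 kN·m.
A normal force at the bottom, 0.44 m from the hinge, must supply this moment: P = 1.20251/0.44 = 2.73298 kN.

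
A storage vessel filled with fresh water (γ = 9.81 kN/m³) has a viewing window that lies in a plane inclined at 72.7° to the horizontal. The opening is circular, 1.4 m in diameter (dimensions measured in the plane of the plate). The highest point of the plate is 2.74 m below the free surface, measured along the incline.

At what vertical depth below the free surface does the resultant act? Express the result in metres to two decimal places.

h_p = 3.32 m

γ = 9.81 kN/m³.
Let θ = 72.7° be the plate's angle to the horizontal; measure y along the incline from where the plane meets the free surface. Vertical depth h = y·sinθ with sinθ = 0.954761.
The centroid is at the centre, 0.7 m below the top of the plate, so y_c = 2.74 + 0.7 = 3.44 m and h_c = 3.44 × 0.954761 = 3.28438 m.
A = π(0.7)² = 1.53938 m².
Resultant F = γ·h_c·A = 9.81 × 3.28438 × 1.53938 = 49.5985 kN.
I_c = πr⁴/4 = π × 0.7⁴/4 = 0.188574 m⁴.
Centre of pressure: y_p = y_c + I_c/(y_c·A) = 3.44 + 0.188574/(3.44 × 1.53938) = 3.44 + 0.0356105 = 3.47561 m along the plane.
Vertically, h_p = y_p·sinθ = 3.47561 × 0.954761 = 3.31838 m.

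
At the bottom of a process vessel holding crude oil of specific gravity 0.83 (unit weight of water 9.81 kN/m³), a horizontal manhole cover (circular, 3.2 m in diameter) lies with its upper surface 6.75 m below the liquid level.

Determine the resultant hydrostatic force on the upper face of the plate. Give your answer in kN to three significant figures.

F ≈ 442 kN

γ = 0.83 × 9.81 = 8.1423 kN/m³.
The plate is horizontal, so pressure is uniform at p = γ·h = 8.1423 × 6.75 = 54.9605 kN/m².
A = π(1.6)² = 8.04248 m².
F = p·A = 54.9605 × 8.04248 = 442.019 kN.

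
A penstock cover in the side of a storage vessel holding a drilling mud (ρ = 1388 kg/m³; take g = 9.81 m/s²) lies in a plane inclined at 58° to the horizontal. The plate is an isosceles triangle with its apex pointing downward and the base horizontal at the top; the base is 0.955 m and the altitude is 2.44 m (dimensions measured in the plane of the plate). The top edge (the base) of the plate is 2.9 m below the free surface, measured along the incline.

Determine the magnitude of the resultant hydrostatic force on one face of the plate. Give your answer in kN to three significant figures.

F ≈ 50.0 kN

γ = ρg = 1388 × 9.81 / 1000 = 13.61628 kN/m³.
Let θ = 58° be the plate's angle to the horizontal; measure y along the incline from where the plane meets the free surface. Vertical depth h = y·sinθ with sinθ = 0.848048.
With the apex down, the centroid sits h/3 = 2.44/3 = 0.813333 m below the base (the top edge), so y_c = 2.9 + 0.813333 = 3.71333 m and h_c = 3.71333 × 0.848048 = 3.14908 m.
A = ½ × 0.955 × 2.44 = 1.1651 m².
Resultant F = γ·h_c·A = 13.61628 × 3.14908 × 1.1651 = 49.958 kN.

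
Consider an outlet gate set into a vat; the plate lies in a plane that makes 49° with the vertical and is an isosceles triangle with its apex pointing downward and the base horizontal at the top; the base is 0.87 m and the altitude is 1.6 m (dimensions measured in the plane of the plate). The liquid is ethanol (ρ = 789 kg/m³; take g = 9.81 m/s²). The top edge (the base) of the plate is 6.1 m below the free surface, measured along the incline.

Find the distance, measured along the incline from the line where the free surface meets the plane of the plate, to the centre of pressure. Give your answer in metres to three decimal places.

y_p = 6.655 m

γ = ρg = 789 × 9.81 / 1000 = 7.74009 kN/m³.
The plate makes 49° with the vertical, i.e. θ = 90° − 49° = 41° to the horizontal. Measuring y along the incline from the free-surface line, vertical depth h = y·sinθ with sinθ = 0.656059.
With the apex down, the centroid sits h/3 = 1.6/3 = 0.533333 m below the base (the top edge), so y_c = 6.1 + 0.533333 = 6.63333 m and h_c = 6.63333 × 0.656059 = 4.35186 m.
A = ½ × 0.87 × 1.6 = 0.696 m².
Resultant F = γ·h_c·A = 7.74009 × 4.35186 × 0.696 = 23.4439 kN.
I_c = b·h³/36 = 0.87 × 1.6³/36 = 0.0989867 m⁴.
Centre of pressure: y_p = y_c + I_c/(y_c·A) = 6.63333 + 0.0989867/(6.63333 × 0.696) = 6.63333 + 0.0214406 = 6.65477 m along the plane.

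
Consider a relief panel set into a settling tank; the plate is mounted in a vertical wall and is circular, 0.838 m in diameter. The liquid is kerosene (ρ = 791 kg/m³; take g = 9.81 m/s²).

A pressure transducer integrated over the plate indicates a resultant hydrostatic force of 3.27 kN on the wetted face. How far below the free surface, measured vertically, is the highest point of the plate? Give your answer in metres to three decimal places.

γ = ρg = 791 × 9.81 / 1000 = 7.75971 kN/m³.
A = π(0.419)² = 0.551541 m².
From F = γ·h_c·A, the centroid depth is h_c = 3.27/(7.75971 × 0.551541) = 0.764055 m.
The centroid is at the centre, 0.419 m below the top of the plate, so the highest point sits at h_top = 0.764055 − 0.419 = 0.345055 m below the surface.

d_top ≈ 0.345 m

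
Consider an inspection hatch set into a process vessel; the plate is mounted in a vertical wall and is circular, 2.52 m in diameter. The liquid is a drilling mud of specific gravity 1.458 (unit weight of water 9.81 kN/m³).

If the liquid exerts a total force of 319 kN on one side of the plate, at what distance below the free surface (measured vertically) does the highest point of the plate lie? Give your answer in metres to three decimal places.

d_top ≈ 3.212 m

γ = 1.458 × 9.81 = 14.30298 kN/m³.
A = π(1.26)² = 4.98759 m².
From F = γ·h_c·A, the centroid depth is h_c = 319/(14.30298 × 4.98759) = 4.47171 m.
The centroid is at the centre, 1.26 m below the top of the plate, so the highest point sits at h_top = 4.47171 − 1.26 = 3.21171 m below the surface.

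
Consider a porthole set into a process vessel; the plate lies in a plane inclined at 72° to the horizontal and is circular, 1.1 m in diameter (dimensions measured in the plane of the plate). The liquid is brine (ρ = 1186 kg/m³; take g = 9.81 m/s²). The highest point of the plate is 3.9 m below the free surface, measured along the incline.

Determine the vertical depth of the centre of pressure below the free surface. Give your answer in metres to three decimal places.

h_p = 4.248 m

γ = ρg = 1186 × 9.81 / 1000 = 11.63466 kN/m³.
Let θ = 72° be the plate's angle to the horizontal; measure y along the incline from where the plane meets the free surface. Vertical depth h = y·sinθ with sinθ = 0.951057.
The centroid is at the centre, 0.55 m below the top of the plate, so y_c = 3.9 + 0.55 = 4.45 m and h_c = 4.45 × 0.951057 = 4.2322 m.
A = π(0.55)² = 0.950332 m².
Resultant F = γ·h_c·A = 11.63466 × 4.2322 × 0.950332 = 46.7945 kN.
I_c = πr⁴/4 = π × 0.55⁴/4 = 0.0718688 m⁴.
Centre of pressure: y_p = y_c + I_c/(y_c·A) = 4.45 + 0.0718688/(4.45 × 0.950332) = 4.45 + 0.0169944 = 4.46699 m along the plane.
Vertically, h_p = y_p·sinθ = 4.46699 × 0.951057 = 4.24836 m.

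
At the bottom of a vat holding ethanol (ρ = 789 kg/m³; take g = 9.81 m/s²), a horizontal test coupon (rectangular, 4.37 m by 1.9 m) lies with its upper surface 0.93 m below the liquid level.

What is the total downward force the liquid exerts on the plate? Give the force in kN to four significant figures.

γ = ρg = 789 × 9.81 / 1000 = 7.74009 kN/m³.
The plate is horizontal, so pressure is uniform at p = γ·h = 7.74009 × 0.93 = 7.19828 kN/m².
A = 4.37 × 1.9 = 8.303 m².
F = p·A = 7.19828 × 8.303 = 59.7673 kN.

F ≈ 59.77 kN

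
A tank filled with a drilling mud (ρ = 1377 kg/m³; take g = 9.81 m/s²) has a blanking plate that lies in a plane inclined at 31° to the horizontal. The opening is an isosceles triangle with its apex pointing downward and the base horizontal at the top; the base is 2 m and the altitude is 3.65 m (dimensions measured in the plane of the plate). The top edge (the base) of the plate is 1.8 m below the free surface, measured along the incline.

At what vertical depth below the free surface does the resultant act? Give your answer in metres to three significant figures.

h_p = 1.68 m

γ = ρg = 1377 × 9.81 / 1000 = 13.50837 kN/m³.
Let θ = 31° be the plate's angle to the horizontal; measure y along the incline from where the plane meets the free surface. Vertical depth h = y·sinθ with sinθ = 0.515038.
With the apex down, the centroid sits h/3 = 3.65/3 = 1.21667 m below the base (the top edge), so y_c = 1.8 + 1.21667 = 3.01667 m and h_c = 3.01667 × 0.515038 = 1.5537 m.
A = ½ × 2 × 3.65 = 3.65 m².
Resultant F = γ·h_c·A = 13.50837 × 1.5537 × 3.65 = 76.606 kN.
I_c = b·h³/36 = 2 × 3.65³/36 = 2.70151 m⁴.
Centre of pressure: y_p = y_c + I_c/(y_c·A) = 3.01667 + 2.70151/(3.01667 × 3.65) = 3.01667 + 0.24535 = 3.26202 m along the plane.
Vertically, h_p = y_p·sinθ = 3.26202 × 0.515038 = 1.68006 m.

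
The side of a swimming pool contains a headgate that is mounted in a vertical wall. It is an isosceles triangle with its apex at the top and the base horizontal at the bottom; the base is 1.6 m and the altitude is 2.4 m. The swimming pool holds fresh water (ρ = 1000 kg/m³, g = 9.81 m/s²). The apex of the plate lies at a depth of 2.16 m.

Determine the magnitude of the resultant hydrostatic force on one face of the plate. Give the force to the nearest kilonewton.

γ = ρg = 1000 × 9.81 = 9810 N/m³ = 9.81 kN/m³.
With the apex up, the centroid sits 2h/3 = 2 × 2.4/3 = 1.6 m below the apex, so the centroid depth is h_c = 2.16 + 1.6 = 3.76 m.
A = ½ × 1.6 × 2.4 = 1.92 m².
Resultant F = γ·h_c·A = 9.81 × 3.76 × 1.92 = 70.8204 kN.

F ≈ 71 kN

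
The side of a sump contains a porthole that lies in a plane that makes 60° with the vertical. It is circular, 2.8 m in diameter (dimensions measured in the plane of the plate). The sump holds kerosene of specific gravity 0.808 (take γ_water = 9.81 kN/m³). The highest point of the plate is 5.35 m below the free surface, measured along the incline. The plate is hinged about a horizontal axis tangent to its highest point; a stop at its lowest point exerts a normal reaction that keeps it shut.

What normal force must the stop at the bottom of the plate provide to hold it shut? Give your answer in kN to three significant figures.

P ≈ 86.6 kN

γ = 0.808 × 9.81 = 7.92648 kN/m³.
The plate makes 60° with the vertical, i.e. θ = 90° − 60° = 30° to the horizontal. Measuring y along the incline from the free-surface line, vertical depth h = y·sinθ with sinθ = 0.500000.
The centroid is at the centre, 1.4 m below the top of the plate, so y_c = 5.35 + 1.4 = 6.75 m and h_c = 6.75 × 0.500000 = 3.375 m.
A = π(1.4)² = 6.15752 m².
Resultant F = γ·h_c·A = 7.92648 × 3.375 × 6.15752 = 164.725 kN.
I_c = πr⁴/4 = π × 1.4⁴/4 = 3.01719 m⁴.
Centre of pressure: y_p = y_c + I_c/(y_c·A) = 6.75 + 3.01719/(6.75 × 6.15752) = 6.75 + 0.0725927 = 6.82259 m along the plane.
The resultant acts 1.4 + 0.0725927 = 1.47259 m (along the plate) below the hinge at the top edge, so the moment about the hinge is M = F × 1.47259 = 164.725 × 1.47259 = 242.572 kN·m.
A normal force at the bottom, 2.8 m from the hinge, must supply this moment: P = 242.572/2.8 = 86.6329 kN.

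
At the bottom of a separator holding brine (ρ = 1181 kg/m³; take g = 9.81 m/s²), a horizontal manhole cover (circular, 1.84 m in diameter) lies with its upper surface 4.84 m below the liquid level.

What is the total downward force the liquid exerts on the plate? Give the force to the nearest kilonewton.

γ = ρg = 1181 × 9.81 / 1000 = 11.58561 kN/m³.
The plate is horizontal, so pressure is uniform at p = γ·h = 11.58561 × 4.84 = 56.0744 kN/m².
A = π(0.92)² = 2.65904 m².
F = p·A = 56.0744 × 2.65904 = 149.104 kN.

F ≈ 149 kN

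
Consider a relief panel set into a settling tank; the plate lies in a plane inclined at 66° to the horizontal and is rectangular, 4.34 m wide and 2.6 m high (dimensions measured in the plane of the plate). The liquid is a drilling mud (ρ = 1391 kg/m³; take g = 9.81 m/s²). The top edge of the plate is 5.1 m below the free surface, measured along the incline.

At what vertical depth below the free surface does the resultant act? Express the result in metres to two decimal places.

γ = ρg = 1391 × 9.81 / 1000 = 13.64571 kN/m³.
Let θ = 66° be the plate's angle to the horizontal; measure y along the incline from where the plane meets the free surface. Vertical depth h = y·sinθ with sinθ = 0.913545.
The centroid lies 2.6/2 = 1.3 m below the top edge, so y_c = 5.1 + 1.3 = 6.4 m and h_c = 6.4 × 0.913545 = 5.84669 m.
A = 4.34 × 2.6 = 11.284 m².
Resultant F = γ·h_c·A = 13.64571 × 5.84669 × 11.284 = 900.263 kN.
I_c = b·h³/12 = 4.34 × 2.6³/12 = 6.35665 m⁴.
Centre of pressure: y_p = y_c + I_c/(y_c·A) = 6.4 + 6.35665/(6.4 × 11.284) = 6.4 + 0.0880208 = 6.48802 m along the plane.
Vertically, h_p = y_p·sinθ = 6.48802 × 0.913545 = 5.9271 m.

h_p = 5.93 m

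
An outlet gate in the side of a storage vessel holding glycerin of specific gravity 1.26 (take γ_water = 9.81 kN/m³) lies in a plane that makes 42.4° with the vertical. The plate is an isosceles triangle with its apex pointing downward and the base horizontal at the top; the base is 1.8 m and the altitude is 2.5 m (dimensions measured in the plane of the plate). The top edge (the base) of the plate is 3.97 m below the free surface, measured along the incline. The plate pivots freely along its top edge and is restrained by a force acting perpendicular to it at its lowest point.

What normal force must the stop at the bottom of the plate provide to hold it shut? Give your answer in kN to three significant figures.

γ = 1.26 × 9.81 = 12.3606 kN/m³.
The plate makes 42.4° with the vertical, i.e. θ = 90° − 42.4° = 47.6° to the horizontal. Measuring y along the incline from the free-surface line, vertical depth h = y·sinθ with sinθ = 0.738455.
With the apex down, the centroid sits h/3 = 2.5/3 = 0.833333 m below the base (the top edge), so y_c = 3.97 + 0.833333 = 4.80333 m and h_c = 4.80333 × 0.738455 = 3.54704 m.
A = ½ × 1.8 × 2.5 = 2.25 m².
Resultant F = γ·h_c·A = 12.3606 × 3.54704 × 2.25 = 98.648 kN.
I_c = b·h³/36 = 1.8 × 2.5³/36 = 0.78125 m⁴.
Centre of pressure: y_p = y_c + I_c/(y_c·A) = 4.80333 + 0.78125/(4.80333 × 2.25) = 4.80333 + 0.0722878 = 4.87562 m along the plane.
The resultant acts 0.833333 + 0.0722878 = 0.905621 m (along the plate) below the hinge at the top edge, so the moment about the hinge is M = F × 0.905621 = 98.648 × 0.905621 = 89.3377 kN·m.
A normal force at the bottom, 2.5 m from the hinge, must supply this moment: P = 89.3377/2.5 = 35.7351 kN.

P ≈ 35.7 kN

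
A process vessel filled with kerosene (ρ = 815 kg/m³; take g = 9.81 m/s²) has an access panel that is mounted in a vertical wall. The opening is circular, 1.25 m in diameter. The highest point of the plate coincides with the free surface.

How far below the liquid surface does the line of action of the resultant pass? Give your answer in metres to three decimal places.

γ = ρg = 815 × 9.81 / 1000 = 7.99515 kN/m³.
The centroid is at the centre, 0.625 m below the top of the plate, so the centroid depth is h_c = 0.625 m.
A = π(0.625)² = 1.22718 m².
Resultant F = γ·h_c·A = 7.99515 × 0.625 × 1.22718 = 6.13218 kN.
I_c = πr⁴/4 = π × 0.625⁴/4 = 0.119842 m⁴.
Centre of pressure: y_p = y_c + I_c/(y_c·A) = 0.625 + 0.119842/(0.625 × 1.22718) = 0.625 + 0.15625 = 0.78125 m along the plane.

h_p = 0.781 m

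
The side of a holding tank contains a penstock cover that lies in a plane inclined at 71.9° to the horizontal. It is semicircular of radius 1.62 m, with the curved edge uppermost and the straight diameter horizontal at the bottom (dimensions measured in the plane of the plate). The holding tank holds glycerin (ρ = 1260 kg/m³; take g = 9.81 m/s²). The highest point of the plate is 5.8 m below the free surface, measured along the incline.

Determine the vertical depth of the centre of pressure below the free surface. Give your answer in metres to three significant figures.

γ = ρg = 1260 × 9.81 / 1000 = 12.3606 kN/m³.
Let θ = 71.9° be the plate's angle to the horizontal; measure y along the incline from where the plane meets the free surface. Vertical depth h = y·sinθ with sinθ = 0.950516.
The centroid lies 4r/(3π) = 0.687549 m above the diameter, so r − 4r/(3π) = 1.62 − 0.687549 = 0.932451 m below the topmost point, so y_c = 5.8 + 0.932451 = 6.73245 m and h_c = 6.73245 × 0.950516 = 6.3993 m.
A = πr²/2 = π × 1.62²/2 = 4.1224 m².
Resultant F = γ·h_c·A = 12.3606 × 6.3993 × 4.1224 = 326.078 kN.
I_c = (π/8 − 8/(9π))·r⁴ = 0.109757 × 1.62⁴ = 0.755949 m⁴.
Centre of pressure: y_p = y_c + I_c/(y_c·A) = 6.73245 + 0.755949/(6.73245 × 4.1224) = 6.73245 + 0.0272376 = 6.75969 m along the plane.
Vertically, h_p = y_p·sinθ = 6.75969 × 0.950516 = 6.42519 m.

h_p = 6.43 m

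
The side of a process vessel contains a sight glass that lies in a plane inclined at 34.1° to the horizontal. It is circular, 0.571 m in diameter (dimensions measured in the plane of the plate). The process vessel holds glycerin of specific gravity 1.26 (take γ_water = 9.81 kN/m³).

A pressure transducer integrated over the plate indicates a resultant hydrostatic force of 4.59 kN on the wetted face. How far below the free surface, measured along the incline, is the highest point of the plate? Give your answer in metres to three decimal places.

γ = 1.26 × 9.81 = 12.3606 kN/m³.
A = π(0.2855)² = 0.256072 m².
From F = γ·h_c·A, the centroid depth is h_c = 4.59/(12.3606 × 0.256072) = 1.45014 m.
Let θ = 34.1° be the plate's angle to the horizontal; measure y along the incline from where the plane meets the free surface. Vertical depth h = y·sinθ with sinθ = 0.560639.
Along the incline, y_c = h_c/sinθ = 1.45014/0.560639 = 2.58658 m.
The centroid is at the centre, 0.2855 m below the top of the plate, so the highest point sits at y_top = 2.58658 − 0.2855 = 2.30108 m along the incline.

y_top ≈ 2.301 m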